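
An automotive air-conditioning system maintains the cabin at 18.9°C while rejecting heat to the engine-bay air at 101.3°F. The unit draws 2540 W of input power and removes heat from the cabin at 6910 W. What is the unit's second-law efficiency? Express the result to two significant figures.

0.18

COP_actual = Q̇_C/Ẇ = 6910/2540 = 2.720.
In absolute terms T_C = 292.05 K and T_H = 311.65 K, so ΔT = 19.60 K.
COP_Carnot = T_C/ΔT = 292.05/19.60 = 14.90.
η_II = COP_actual/COP_Carnot = 2.720/14.90 = 0.1826.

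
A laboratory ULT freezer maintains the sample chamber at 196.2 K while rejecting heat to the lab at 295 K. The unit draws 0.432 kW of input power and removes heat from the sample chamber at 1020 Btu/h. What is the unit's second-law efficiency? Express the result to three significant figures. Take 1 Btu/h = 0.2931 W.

Converting, Q̇_C = 1020 Btu/h = 0.2990 kW, so COP_actual = Q̇_C/Ẇ = 0.2990/0.4320 = 0.6920.
The reservoir spacing is ΔT = 295 − 196.2 = 98.80 K.
COP_Carnot = T_C/ΔT = 196.20/98.80 = 1.986.
η_II = COP_actual/COP_Carnot = 0.6920/1.986 = 0.3485.

0.348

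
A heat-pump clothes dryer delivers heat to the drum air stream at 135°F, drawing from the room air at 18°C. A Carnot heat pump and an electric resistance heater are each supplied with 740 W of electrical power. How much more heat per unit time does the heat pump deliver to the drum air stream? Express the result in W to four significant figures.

5493 W

In absolute terms T_C = 291.15 K and T_H = 330.37 K, so ΔT = 39.22 K.
COP_Carnot = T_H/ΔT = 330.37/39.22 = 8.423.
The heat pump delivers Q̇_H = COP × Ẇ = 6233 W; the resistance heater delivers Ẇ = 740.0 W.
Extra = (COP − 1)·Ẇ = 5493 W.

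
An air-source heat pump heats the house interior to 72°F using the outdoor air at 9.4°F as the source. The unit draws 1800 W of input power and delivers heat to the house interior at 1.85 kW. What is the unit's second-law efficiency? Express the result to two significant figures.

Converting, Q̇_H = 1.850 kW = 1850 W, so COP_actual = Q̇_H/Ẇ = 1850/1800 = 1.028.
In absolute terms T_C = 260.59 K and T_H = 295.37 K, so ΔT = 34.78 K.
COP_Carnot = T_H/ΔT = 295.37/34.78 = 8.493.
η_II = COP_actual/COP_Carnot = 1.028/8.493 = 0.1210.

0.12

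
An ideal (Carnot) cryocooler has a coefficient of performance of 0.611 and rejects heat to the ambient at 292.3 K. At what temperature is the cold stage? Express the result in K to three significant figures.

111 K

For a Carnot refrigerator COP_R = T_C/(T_H − T_C), so T_C = COP·T_H/(1 + COP).
With T_H = 292.30 K, T_C = 0.611 × 292.30/1.611 = 110.86 K.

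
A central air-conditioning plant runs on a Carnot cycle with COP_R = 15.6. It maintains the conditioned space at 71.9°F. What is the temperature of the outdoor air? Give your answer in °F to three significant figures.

106 °F

COP_R = T_C/(T_H − T_C) gives T_H − T_C = T_C/COP.
With T_C = 295.32 K, T_H = 295.32 × (1 + 1/15.6) = 314.25 K.
Converting, 314.25 K = 105.98°F.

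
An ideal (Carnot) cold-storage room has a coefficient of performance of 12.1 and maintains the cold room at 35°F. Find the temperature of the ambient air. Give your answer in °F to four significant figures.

75.88 °F

COP_R = T_C/(T_H − T_C) gives T_H − T_C = T_C/COP.
With T_C = 274.82 K, T_H = 274.82 × (1 + 1/12.1) = 297.53 K.
Converting, 297.53 K = 75.88°F.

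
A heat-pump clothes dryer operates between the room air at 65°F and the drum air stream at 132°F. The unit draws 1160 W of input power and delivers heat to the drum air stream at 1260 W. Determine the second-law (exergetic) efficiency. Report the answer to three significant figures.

0.123

COP_actual = Q̇_H/Ẇ = 1260/1160 = 1.086.
In absolute terms T_C = 291.48 K and T_H = 328.71 K, so ΔT = 37.22 K.
COP_Carnot = T_H/ΔT = 328.71/37.22 = 8.831.
η_II = COP_actual/COP_Carnot = 1.086/8.831 = 0.1230.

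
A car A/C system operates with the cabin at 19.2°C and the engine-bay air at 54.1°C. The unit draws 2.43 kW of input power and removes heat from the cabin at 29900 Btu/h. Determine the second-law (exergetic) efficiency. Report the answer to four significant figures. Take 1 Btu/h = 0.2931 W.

Converting, Q̇_C = 29900 Btu/h = 8.764 kW, so COP_actual = Q̇_C/Ẇ = 8.764/2.430 = 3.606.
In absolute terms T_C = 292.35 K and T_H = 327.25 K, so ΔT = 34.90 K.
COP_Carnot = T_C/ΔT = 292.35/34.90 = 8.377.
η_II = COP_actual/COP_Carnot = 3.606/8.377 = 0.4305.

0.4305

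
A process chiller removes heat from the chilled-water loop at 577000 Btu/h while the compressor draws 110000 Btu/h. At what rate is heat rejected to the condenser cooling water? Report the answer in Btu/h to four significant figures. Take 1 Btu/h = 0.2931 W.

687000 Btu/h

For a cyclic device the first law requires Q̇_H = Q̇_C + Ẇ.
Q̇_H = Q̇_C + Ẇ = 687000 Btu/h.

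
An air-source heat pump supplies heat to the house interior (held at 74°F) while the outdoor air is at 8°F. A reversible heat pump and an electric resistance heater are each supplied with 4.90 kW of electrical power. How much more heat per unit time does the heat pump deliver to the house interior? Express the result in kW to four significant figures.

In absolute terms T_C = 259.82 K and T_H = 296.48 K, so ΔT = 36.67 K.
COP_Carnot = T_H/ΔT = 296.48/36.67 = 8.086.
The heat pump delivers Q̇_H = COP × Ẇ = 39.62 kW; the resistance heater delivers Ẇ = 4.900 kW.
Extra = (COP − 1)·Ẇ = 34.72 kW.

34.72 kW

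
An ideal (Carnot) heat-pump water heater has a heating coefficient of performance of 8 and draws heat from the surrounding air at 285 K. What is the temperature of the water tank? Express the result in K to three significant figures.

326 K

COP_HP = T_H/(T_H − T_C) rearranges to T_H = COP·T_C/(COP − 1).
With T_C = 285.00 K, T_H = 8 × 285.00/7.000 = 325.71 K.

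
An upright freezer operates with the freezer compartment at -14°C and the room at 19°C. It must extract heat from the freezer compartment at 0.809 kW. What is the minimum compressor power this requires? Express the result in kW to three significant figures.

0.103 kW

In absolute terms T_C = 259.15 K and T_H = 292.15 K, so ΔT = 33.00 K.
COP_Carnot = T_C/ΔT = 259.15/33.00 = 7.853.
Ẇ_min = Q̇/COP_Carnot = 0.8090/7.853 = 0.1030 kW.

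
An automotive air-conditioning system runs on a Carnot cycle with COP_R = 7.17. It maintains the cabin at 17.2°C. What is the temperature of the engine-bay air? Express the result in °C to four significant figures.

57.70 °C

COP_R = T_C/(T_H − T_C) gives T_H − T_C = T_C/COP.
With T_C = 290.35 K, T_H = 290.35 × (1 + 1/7.17) = 330.85 K.
Converting, 330.85 K = 57.70°C.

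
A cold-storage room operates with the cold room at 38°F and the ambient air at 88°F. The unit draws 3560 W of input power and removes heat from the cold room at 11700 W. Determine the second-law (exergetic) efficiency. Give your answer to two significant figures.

COP_actual = Q̇_C/Ẇ = 11700/3560 = 3.287.
In absolute terms T_C = 276.48 K and T_H = 304.26 K, so ΔT = 27.78 K.
COP_Carnot = T_C/ΔT = 276.48/27.78 = 9.953.
η_II = COP_actual/COP_Carnot = 3.287/9.953 = 0.3302.

0.33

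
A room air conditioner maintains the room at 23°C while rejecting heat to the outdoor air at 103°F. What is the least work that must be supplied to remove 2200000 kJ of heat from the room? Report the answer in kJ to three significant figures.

122000 kJ

In absolute terms T_C = 296.15 K and T_H = 312.59 K, so ΔT = 16.44 K.
The reversible limit is COP_R = T_C/ΔT = 18.01, so W_min = Q_C/COP = Q_C·ΔT/T_C.
W_min = 2200000 × 16.44/296.15 = 122200 kJ.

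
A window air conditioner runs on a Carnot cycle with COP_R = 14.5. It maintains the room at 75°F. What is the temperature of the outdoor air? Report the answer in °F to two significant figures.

110 °F

COP_R = T_C/(T_H − T_C) gives T_H − T_C = T_C/COP.
With T_C = 297.04 K, T_H = 297.04 × (1 + 1/14.5) = 317.52 K.
Converting, 317.52 K = 111.87°F.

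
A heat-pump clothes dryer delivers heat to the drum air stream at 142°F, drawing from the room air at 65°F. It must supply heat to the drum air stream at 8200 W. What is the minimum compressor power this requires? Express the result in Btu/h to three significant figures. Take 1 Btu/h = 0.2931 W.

3580 Btu/h

In absolute terms T_C = 291.48 K and T_H = 334.26 K, so ΔT = 42.78 K.
COP_Carnot = T_H/ΔT = 334.26/42.78 = 7.814.
Ẇ_min = Q̇/COP_Carnot = 8200/7.814 = 1049 W = 3580 Btu/h.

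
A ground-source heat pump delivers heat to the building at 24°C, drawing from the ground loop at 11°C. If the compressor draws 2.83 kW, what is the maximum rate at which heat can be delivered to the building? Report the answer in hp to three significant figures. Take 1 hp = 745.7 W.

86.7 hp

In absolute terms T_C = 284.15 K and T_H = 297.15 K, so ΔT = 13.00 K.
COP_Carnot = T_H/ΔT = 297.15/13.00 = 22.86.
Q̇_max = COP_Carnot × Ẇ = 22.86 × 2.830 kW = 64.69 kW = 86.75 hp.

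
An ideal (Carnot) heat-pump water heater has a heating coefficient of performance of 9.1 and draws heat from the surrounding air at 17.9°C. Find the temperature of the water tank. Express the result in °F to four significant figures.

COP_HP = T_H/(T_H − T_C) rearranges to T_H = COP·T_C/(COP − 1).
With T_C = 291.05 K, T_H = 9.1 × 291.05/8.100 = 326.98 K.
Converting, 326.98 K = 128.90°F.

128.9 °F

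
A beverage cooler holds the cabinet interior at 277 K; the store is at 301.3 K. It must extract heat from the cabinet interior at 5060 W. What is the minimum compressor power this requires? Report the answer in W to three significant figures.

444 W

The reservoir spacing is ΔT = 301.3 − 277 = 24.30 K.
COP_Carnot = T_C/ΔT = 277.00/24.30 = 11.40.
Ẇ_min = Q̇/COP_Carnot = 5060/11.40 = 443.9 W.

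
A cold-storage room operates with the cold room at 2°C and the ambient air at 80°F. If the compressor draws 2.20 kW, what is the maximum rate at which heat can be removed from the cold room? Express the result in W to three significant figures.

In absolute terms T_C = 275.15 K and T_H = 299.82 K, so ΔT = 24.67 K.
COP_Carnot = T_C/ΔT = 275.15/24.67 = 11.15.
Q̇_max = COP_Carnot × Ẇ = 11.15 × 2.200 kW = 24.54 kW = 24540 W.

24500 W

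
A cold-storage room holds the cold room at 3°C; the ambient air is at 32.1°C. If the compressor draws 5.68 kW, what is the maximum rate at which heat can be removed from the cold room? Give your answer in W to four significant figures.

53900 W

In absolute terms T_C = 276.15 K and T_H = 305.25 K, so ΔT = 29.10 K.
COP_Carnot = T_C/ΔT = 276.15/29.10 = 9.490.
Q̇_max = COP_Carnot × Ẇ = 9.490 × 5.680 kW = 53.90 kW = 53900 W.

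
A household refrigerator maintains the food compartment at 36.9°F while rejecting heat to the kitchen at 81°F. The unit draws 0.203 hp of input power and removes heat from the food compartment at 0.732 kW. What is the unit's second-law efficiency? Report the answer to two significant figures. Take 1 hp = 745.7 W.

Converting, Q̇_C = 0.7320 kW = 0.9816 hp, so COP_actual = Q̇_C/Ẇ = 0.9816/0.2030 = 4.836.
In absolute terms T_C = 275.87 K and T_H = 300.37 K, so ΔT = 24.50 K.
COP_Carnot = T_C/ΔT = 275.87/24.50 = 11.26.
η_II = COP_actual/COP_Carnot = 4.836/11.26 = 0.4294.

0.43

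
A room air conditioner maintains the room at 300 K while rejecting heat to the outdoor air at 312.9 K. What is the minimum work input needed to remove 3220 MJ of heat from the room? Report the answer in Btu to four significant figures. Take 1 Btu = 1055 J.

131200 Btu

The reservoir spacing is ΔT = 312.9 − 300 = 12.90 K.
The reversible limit is COP_R = T_C/ΔT = 23.26, so W_min = Q_C/COP = Q_C·ΔT/T_C.
W_min = 3220 × 12.90/300.00 = 138.5 MJ = 131200 Btu.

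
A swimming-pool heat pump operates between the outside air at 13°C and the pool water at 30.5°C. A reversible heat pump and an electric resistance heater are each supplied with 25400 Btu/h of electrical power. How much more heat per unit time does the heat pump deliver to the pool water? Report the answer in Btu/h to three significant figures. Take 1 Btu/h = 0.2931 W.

415000 Btu/h

In absolute terms T_C = 286.15 K and T_H = 303.65 K, so ΔT = 17.50 K.
COP_Carnot = T_H/ΔT = 303.65/17.50 = 17.35.
The heat pump delivers Q̇_H = COP × Ẇ = 440700 Btu/h; the resistance heater delivers Ẇ = 25400 Btu/h.
Extra = (COP − 1)·Ẇ = 415300 Btu/h.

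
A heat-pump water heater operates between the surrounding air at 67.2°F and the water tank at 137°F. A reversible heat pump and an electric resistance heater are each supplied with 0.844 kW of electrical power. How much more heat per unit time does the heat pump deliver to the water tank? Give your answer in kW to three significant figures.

6.37 kW

In absolute terms T_C = 292.71 K and T_H = 331.48 K, so ΔT = 38.78 K.
COP_Carnot = T_H/ΔT = 331.48/38.78 = 8.548.
The heat pump delivers Q̇_H = COP × Ẇ = 7.215 kW; the resistance heater delivers Ẇ = 0.8440 kW.
Extra = (COP − 1)·Ẇ = 6.371 kW.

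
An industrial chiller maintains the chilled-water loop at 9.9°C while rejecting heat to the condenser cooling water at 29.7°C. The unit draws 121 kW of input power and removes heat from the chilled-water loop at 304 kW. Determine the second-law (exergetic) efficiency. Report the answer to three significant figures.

COP_actual = Q̇_C/Ẇ = 304.0/121.0 = 2.512.
In absolute terms T_C = 283.05 K and T_H = 302.85 K, so ΔT = 19.80 K.
COP_Carnot = T_C/ΔT = 283.05/19.80 = 14.30.
η_II = COP_actual/COP_Carnot = 2.512/14.30 = 0.1757.

0.176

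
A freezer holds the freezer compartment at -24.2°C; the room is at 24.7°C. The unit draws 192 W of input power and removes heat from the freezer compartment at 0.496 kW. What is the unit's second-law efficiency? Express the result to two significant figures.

Converting, Q̇_C = 0.4960 kW = 496.0 W, so COP_actual = Q̇_C/Ẇ = 496.0/192.0 = 2.583.
In absolute terms T_C = 248.95 K and T_H = 297.85 K, so ΔT = 48.90 K.
COP_Carnot = T_C/ΔT = 248.95/48.90 = 5.091.
η_II = COP_actual/COP_Carnot = 2.583/5.091 = 0.5074.

0.51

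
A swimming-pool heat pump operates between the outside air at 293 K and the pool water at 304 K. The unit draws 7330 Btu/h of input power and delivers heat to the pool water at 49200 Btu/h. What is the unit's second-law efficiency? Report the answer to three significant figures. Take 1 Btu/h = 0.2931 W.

COP_actual = Q̇_H/Ẇ = 49200/7330 = 6.712.
The reservoir spacing is ΔT = 304 − 293 = 11.00 K.
COP_Carnot = T_H/ΔT = 304.00/11.00 = 27.64.
η_II = COP_actual/COP_Carnot = 6.712/27.64 = 0.2429.

0.243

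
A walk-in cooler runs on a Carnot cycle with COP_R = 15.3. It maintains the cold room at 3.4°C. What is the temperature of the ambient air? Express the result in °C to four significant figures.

21.48 °C

COP_R = T_C/(T_H − T_C) gives T_H − T_C = T_C/COP.
With T_C = 276.55 K, T_H = 276.55 × (1 + 1/15.3) = 294.63 K.
Converting, 294.63 K = 21.48°C.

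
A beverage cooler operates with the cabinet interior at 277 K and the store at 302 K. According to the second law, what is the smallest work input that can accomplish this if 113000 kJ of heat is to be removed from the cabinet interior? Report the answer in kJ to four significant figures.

10200 kJ

The reservoir spacing is ΔT = 302 − 277 = 25.00 K.
The reversible limit is COP_R = T_C/ΔT = 11.08, so W_min = Q_C/COP = Q_C·ΔT/T_C.
W_min = 113000 × 25.00/277.00 = 10200 kJ.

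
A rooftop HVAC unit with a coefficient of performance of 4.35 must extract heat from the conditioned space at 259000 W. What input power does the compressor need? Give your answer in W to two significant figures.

60000 W

Ẇ = Q̇_C/COP = 259000/4.35 = 59540 W.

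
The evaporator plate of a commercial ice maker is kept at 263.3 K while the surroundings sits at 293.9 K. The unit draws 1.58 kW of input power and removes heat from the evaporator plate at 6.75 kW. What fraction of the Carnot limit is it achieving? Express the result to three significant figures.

0.496

COP_actual = Q̇_C/Ẇ = 6.750/1.580 = 4.272.
The reservoir spacing is ΔT = 293.9 − 263.3 = 30.60 K.
COP_Carnot = T_C/ΔT = 263.30/30.60 = 8.605.
η_II = COP_actual/COP_Carnot = 4.272/8.605 = 0.4965.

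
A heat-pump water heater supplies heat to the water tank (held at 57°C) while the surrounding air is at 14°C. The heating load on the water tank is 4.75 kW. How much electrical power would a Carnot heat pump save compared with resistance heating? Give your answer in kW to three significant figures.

4.13 kW

In absolute terms T_C = 287.15 K and T_H = 330.15 K, so ΔT = 43.00 K.
COP_Carnot = T_H/ΔT = 330.15/43.00 = 7.678.
Resistance heating needs Ẇ_res = Q̇_H = 4.750 kW; the reversible heat pump needs only Ẇ_hp = Q̇_H/COP = 0.6187 kW.
Saving = 4.750 − 0.6187 = 4.131 kW.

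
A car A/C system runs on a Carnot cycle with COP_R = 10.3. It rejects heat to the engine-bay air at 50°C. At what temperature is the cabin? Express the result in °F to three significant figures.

For a Carnot refrigerator COP_R = T_C/(T_H − T_C), so T_C = COP·T_H/(1 + COP).
With T_H = 323.15 K, T_C = 10.3 × 323.15/11.30 = 294.55 K.
Converting, 294.55 K = 70.52°F.

70.5 °F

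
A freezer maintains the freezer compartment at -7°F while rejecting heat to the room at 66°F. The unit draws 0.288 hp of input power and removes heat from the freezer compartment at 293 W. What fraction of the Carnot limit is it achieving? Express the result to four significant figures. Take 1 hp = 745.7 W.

0.2200

Converting, Q̇_C = 293.0 W = 0.3929 hp, so COP_actual = Q̇_C/Ẇ = 0.3929/0.2880 = 1.364.
In absolute terms T_C = 251.48 K and T_H = 292.04 K, so ΔT = 40.56 K.
COP_Carnot = T_C/ΔT = 251.48/40.56 = 6.201.
η_II = COP_actual/COP_Carnot = 1.364/6.201 = 0.2200.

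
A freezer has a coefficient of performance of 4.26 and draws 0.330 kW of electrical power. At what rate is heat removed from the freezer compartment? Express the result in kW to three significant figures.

Q̇_C = COP × Ẇ = 4.26 × 0.3300 = 1.406 kW.

1.41 kW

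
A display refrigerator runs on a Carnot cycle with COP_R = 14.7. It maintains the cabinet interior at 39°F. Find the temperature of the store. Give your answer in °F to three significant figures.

COP_R = T_C/(T_H − T_C) gives T_H − T_C = T_C/COP.
With T_C = 277.04 K, T_H = 277.04 × (1 + 1/14.7) = 295.89 K.
Converting, 295.89 K = 72.92°F.

72.9 °F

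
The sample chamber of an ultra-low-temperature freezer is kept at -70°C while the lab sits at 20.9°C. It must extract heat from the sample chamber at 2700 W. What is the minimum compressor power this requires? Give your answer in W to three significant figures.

In absolute terms T_C = 203.15 K and T_H = 294.05 K, so ΔT = 90.90 K.
COP_Carnot = T_C/ΔT = 203.15/90.90 = 2.235.
Ẇ_min = Q̇/COP_Carnot = 2700/2.235 = 1208 W.

1210 W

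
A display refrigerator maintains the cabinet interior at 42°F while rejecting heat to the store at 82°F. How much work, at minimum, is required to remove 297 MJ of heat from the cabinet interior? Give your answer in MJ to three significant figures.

In absolute terms T_C = 278.71 K and T_H = 300.93 K, so ΔT = 22.22 K.
The reversible limit is COP_R = T_C/ΔT = 12.54, so W_min = Q_C/COP = Q_C·ΔT/T_C.
W_min = 297.0 × 22.22/278.71 = 23.68 MJ.

23.7 MJ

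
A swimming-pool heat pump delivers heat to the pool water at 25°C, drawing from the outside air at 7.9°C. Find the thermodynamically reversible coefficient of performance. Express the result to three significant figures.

17.4

In absolute terms T_C = 281.05 K and T_H = 298.15 K, so ΔT = 17.10 K.
For a reversible cycle, COP_Carnot = T_H/ΔT = 298.15/17.10 = 17.44.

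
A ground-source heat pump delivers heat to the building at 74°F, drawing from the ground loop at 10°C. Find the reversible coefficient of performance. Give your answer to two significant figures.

22

In absolute terms T_C = 283.15 K and T_H = 296.48 K, so ΔT = 13.33 K.
For a reversible cycle, COP_Carnot = T_H/ΔT = 296.48/13.33 = 22.24.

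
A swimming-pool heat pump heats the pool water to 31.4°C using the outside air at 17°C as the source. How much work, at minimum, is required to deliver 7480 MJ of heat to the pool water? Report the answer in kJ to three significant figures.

354000 kJ

In absolute terms T_C = 290.15 K and T_H = 304.55 K, so ΔT = 14.40 K.
The reversible limit is COP_HP = T_H/ΔT = 21.15, so W_min = Q_H/COP = Q_H·ΔT/T_H.
W_min = 7480 × 14.40/304.55 = 353.7 MJ = 353700 kJ.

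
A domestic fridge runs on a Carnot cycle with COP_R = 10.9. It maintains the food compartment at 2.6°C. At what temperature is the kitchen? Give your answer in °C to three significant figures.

27.9 °C

COP_R = T_C/(T_H − T_C) gives T_H − T_C = T_C/COP.
With T_C = 275.75 K, T_H = 275.75 × (1 + 1/10.9) = 301.05 K.
Converting, 301.05 K = 27.90°C.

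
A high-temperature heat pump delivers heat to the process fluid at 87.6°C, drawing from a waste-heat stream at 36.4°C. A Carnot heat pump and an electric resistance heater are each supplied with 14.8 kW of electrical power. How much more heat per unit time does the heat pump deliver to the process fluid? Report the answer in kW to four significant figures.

89.48 kW

In absolute terms T_C = 309.55 K and T_H = 360.75 K, so ΔT = 51.20 K.
COP_Carnot = T_H/ΔT = 360.75/51.20 = 7.046.
The heat pump delivers Q̇_H = COP × Ẇ = 104.3 kW; the resistance heater delivers Ẇ = 14.80 kW.
Extra = (COP − 1)·Ẇ = 89.48 kW.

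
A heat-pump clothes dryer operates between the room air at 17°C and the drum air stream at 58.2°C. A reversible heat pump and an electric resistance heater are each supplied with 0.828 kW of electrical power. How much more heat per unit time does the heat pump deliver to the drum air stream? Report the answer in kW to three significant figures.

In absolute terms T_C = 290.15 K and T_H = 331.35 K, so ΔT = 41.20 K.
COP_Carnot = T_H/ΔT = 331.35/41.20 = 8.042.
The heat pump delivers Q̇_H = COP × Ẇ = 6.659 kW; the resistance heater delivers Ẇ = 0.8280 kW.
Extra = (COP − 1)·Ẇ = 5.831 kW.

5.83 kW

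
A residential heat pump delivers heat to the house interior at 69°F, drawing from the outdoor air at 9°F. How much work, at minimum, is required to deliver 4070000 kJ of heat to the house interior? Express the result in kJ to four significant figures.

In absolute terms T_C = 260.37 K and T_H = 293.71 K, so ΔT = 33.33 K.
The reversible limit is COP_HP = T_H/ΔT = 8.811, so W_min = Q_H/COP = Q_H·ΔT/T_H.
W_min = 4070000 × 33.33/293.71 = 461900 kJ.

461900 kJ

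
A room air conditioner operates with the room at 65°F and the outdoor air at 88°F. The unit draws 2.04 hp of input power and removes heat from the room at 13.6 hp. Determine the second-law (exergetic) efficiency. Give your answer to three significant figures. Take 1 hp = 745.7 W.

COP_actual = Q̇_C/Ẇ = 13.60/2.040 = 6.667.
In absolute terms T_C = 291.48 K and T_H = 304.26 K, so ΔT = 12.78 K.
COP_Carnot = T_C/ΔT = 291.48/12.78 = 22.81.
η_II = COP_actual/COP_Carnot = 6.667/22.81 = 0.2922.

0.292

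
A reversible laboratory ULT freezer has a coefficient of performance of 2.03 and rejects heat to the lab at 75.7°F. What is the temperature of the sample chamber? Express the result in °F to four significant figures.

-101.0 °F

For a Carnot refrigerator COP_R = T_C/(T_H − T_C), so T_C = COP·T_H/(1 + COP).
With T_H = 297.43 K, T_C = 2.03 × 297.43/3.030 = 199.27 K.
Converting, 199.27 K = -100.99°F.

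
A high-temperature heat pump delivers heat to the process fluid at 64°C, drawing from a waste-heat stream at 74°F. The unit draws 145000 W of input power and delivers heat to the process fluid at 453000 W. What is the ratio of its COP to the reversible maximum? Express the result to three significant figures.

COP_actual = Q̇_H/Ẇ = 453000/145000 = 3.124.
In absolute terms T_C = 296.48 K and T_H = 337.15 K, so ΔT = 40.67 K.
COP_Carnot = T_H/ΔT = 337.15/40.67 = 8.291.
η_II = COP_actual/COP_Carnot = 3.124/8.291 = 0.3768.

0.377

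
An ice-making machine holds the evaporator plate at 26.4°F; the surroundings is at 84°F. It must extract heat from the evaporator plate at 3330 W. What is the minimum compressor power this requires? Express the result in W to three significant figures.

In absolute terms T_C = 270.04 K and T_H = 302.04 K, so ΔT = 32.00 K.
COP_Carnot = T_C/ΔT = 270.04/32.00 = 8.439.
Ẇ_min = Q̇/COP_Carnot = 3330/8.439 = 394.6 W.

395 W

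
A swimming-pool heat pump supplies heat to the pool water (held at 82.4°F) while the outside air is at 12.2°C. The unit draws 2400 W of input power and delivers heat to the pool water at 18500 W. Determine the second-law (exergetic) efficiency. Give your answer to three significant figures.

COP_actual = Q̇_H/Ẇ = 18500/2400 = 7.708.
In absolute terms T_C = 285.35 K and T_H = 301.15 K, so ΔT = 15.80 K.
COP_Carnot = T_H/ΔT = 301.15/15.80 = 19.06.
η_II = COP_actual/COP_Carnot = 7.708/19.06 = 0.4044.

0.404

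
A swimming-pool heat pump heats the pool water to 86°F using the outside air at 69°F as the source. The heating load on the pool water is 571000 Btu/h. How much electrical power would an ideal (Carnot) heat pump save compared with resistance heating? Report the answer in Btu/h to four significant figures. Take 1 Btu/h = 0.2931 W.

553200 Btu/h

In absolute terms T_C = 293.71 K and T_H = 303.15 K, so ΔT = 9.444 K.
COP_Carnot = T_H/ΔT = 303.15/9.444 = 32.10.
Resistance heating needs Ẇ_res = Q̇_H = 571000 Btu/h; the reversible heat pump needs only Ẇ_hp = Q̇_H/COP = 17790 Btu/h.
Saving = 571000 − 17790 = 553200 Btu/h.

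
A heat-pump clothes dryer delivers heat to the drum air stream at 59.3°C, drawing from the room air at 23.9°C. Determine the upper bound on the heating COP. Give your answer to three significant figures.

In absolute terms T_C = 297.05 K and T_H = 332.45 K, so ΔT = 35.40 K.
For a reversible cycle, COP_Carnot = T_H/ΔT = 332.45/35.40 = 9.391.

9.39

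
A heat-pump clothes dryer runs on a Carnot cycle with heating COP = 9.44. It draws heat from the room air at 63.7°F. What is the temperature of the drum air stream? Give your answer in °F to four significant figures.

125.7 °F

COP_HP = T_H/(T_H − T_C) rearranges to T_H = COP·T_C/(COP − 1).
With T_C = 290.76 K, T_H = 9.44 × 290.76/8.440 = 325.21 K.
Converting, 325.21 K = 125.71°F.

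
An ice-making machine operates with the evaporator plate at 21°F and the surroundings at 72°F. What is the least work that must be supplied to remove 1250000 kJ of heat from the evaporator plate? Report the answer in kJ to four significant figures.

In absolute terms T_C = 267.04 K and T_H = 295.37 K, so ΔT = 28.33 K.
The reversible limit is COP_R = T_C/ΔT = 9.425, so W_min = Q_C/COP = Q_C·ΔT/T_C.
W_min = 1250000 × 28.33/267.04 = 132600 kJ.

132600 kJ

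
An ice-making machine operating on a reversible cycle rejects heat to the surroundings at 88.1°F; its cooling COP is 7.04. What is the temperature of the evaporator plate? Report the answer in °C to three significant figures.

-6.68 °C

For a Carnot refrigerator COP_R = T_C/(T_H − T_C), so T_C = COP·T_H/(1 + COP).
With T_H = 304.32 K, T_C = 7.04 × 304.32/8.040 = 266.47 K.
Converting, 266.47 K = -6.68°C.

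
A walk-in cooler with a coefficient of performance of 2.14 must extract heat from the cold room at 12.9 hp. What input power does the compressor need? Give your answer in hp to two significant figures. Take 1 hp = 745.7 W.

6.0 hp

Ẇ = Q̇_C/COP = 12.90/2.14 = 6.028 hp.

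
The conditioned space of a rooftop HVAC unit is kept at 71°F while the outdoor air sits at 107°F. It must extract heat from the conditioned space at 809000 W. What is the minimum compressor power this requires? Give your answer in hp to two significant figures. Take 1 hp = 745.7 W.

In absolute terms T_C = 294.82 K and T_H = 314.82 K, so ΔT = 20.00 K.
COP_Carnot = T_C/ΔT = 294.82/20.00 = 14.74.
Ẇ_min = Q̇/COP_Carnot = 809000/14.74 = 54880 W = 73.60 hp.

74 hp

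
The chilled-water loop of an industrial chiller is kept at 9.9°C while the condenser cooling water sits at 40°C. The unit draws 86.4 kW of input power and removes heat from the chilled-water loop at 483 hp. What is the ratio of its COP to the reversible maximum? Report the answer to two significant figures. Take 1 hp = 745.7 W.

0.44

Converting, Q̇_C = 483.0 hp = 360.2 kW, so COP_actual = Q̇_C/Ẇ = 360.2/86.40 = 4.169.
In absolute terms T_C = 283.05 K and T_H = 313.15 K, so ΔT = 30.10 K.
COP_Carnot = T_C/ΔT = 283.05/30.10 = 9.404.
η_II = COP_actual/COP_Carnot = 4.169/9.404 = 0.4433.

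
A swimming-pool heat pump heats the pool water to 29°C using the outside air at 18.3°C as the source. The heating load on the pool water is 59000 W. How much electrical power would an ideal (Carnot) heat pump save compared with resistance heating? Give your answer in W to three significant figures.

In absolute terms T_C = 291.45 K and T_H = 302.15 K, so ΔT = 10.70 K.
COP_Carnot = T_H/ΔT = 302.15/10.70 = 28.24.
Resistance heating needs Ẇ_res = Q̇_H = 59000 W; the reversible heat pump needs only Ẇ_hp = Q̇_H/COP = 2089 W.
Saving = 59000 − 2089 = 56910 W.

56900 W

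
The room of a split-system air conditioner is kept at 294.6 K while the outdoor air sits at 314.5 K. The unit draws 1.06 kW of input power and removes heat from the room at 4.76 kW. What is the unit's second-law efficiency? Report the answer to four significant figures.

0.3033

COP_actual = Q̇_C/Ẇ = 4.760/1.060 = 4.491.
The reservoir spacing is ΔT = 314.5 − 294.6 = 19.90 K.
COP_Carnot = T_C/ΔT = 294.60/19.90 = 14.80.
η_II = COP_actual/COP_Carnot = 4.491/14.80 = 0.3033.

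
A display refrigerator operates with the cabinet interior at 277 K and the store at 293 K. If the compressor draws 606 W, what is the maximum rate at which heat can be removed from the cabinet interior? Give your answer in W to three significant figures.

10500 W

The reservoir spacing is ΔT = 293 − 277 = 16.00 K.
COP_Carnot = T_C/ΔT = 277.00/16.00 = 17.31.
Q̇_max = COP_Carnot × Ẇ = 17.31 × 606.0 W = 10490 W.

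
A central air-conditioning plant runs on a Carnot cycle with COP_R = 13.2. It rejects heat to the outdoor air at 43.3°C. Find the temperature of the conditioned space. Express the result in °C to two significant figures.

21 °C

For a Carnot refrigerator COP_R = T_C/(T_H − T_C), so T_C = COP·T_H/(1 + COP).
With T_H = 316.45 K, T_C = 13.2 × 316.45/14.20 = 294.16 K.
Converting, 294.16 K = 21.01°C.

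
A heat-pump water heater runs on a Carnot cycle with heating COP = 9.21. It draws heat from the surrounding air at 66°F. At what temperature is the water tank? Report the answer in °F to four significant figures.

COP_HP = T_H/(T_H − T_C) rearranges to T_H = COP·T_C/(COP − 1).
With T_C = 292.04 K, T_H = 9.21 × 292.04/8.210 = 327.61 K.
Converting, 327.61 K = 130.03°F.

130.0 °F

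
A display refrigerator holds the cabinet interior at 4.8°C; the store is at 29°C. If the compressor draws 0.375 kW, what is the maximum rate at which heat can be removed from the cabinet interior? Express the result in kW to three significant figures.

4.31 kW

In absolute terms T_C = 277.95 K and T_H = 302.15 K, so ΔT = 24.20 K.
COP_Carnot = T_C/ΔT = 277.95/24.20 = 11.49.
Q̇_max = COP_Carnot × Ẇ = 11.49 × 0.3750 kW = 4.307 kW.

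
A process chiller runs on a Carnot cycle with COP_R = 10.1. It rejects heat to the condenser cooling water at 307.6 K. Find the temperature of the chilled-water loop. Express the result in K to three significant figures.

280 K

For a Carnot refrigerator COP_R = T_C/(T_H − T_C), so T_C = COP·T_H/(1 + COP).
With T_H = 307.60 K, T_C = 10.1 × 307.60/11.10 = 279.89 K.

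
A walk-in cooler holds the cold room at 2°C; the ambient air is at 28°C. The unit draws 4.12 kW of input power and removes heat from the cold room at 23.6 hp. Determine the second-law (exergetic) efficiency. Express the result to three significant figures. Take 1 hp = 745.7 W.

Converting, Q̇_C = 23.60 hp = 17.60 kW, so COP_actual = Q̇_C/Ẇ = 17.60/4.120 = 4.271.
In absolute terms T_C = 275.15 K and T_H = 301.15 K, so ΔT = 26.00 K.
COP_Carnot = T_C/ΔT = 275.15/26.00 = 10.58.
η_II = COP_actual/COP_Carnot = 4.271/10.58 = 0.4036.

0.404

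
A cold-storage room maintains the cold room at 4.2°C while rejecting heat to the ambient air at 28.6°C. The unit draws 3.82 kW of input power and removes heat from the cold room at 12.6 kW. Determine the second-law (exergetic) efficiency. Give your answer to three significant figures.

0.290

COP_actual = Q̇_C/Ẇ = 12.60/3.820 = 3.298.
In absolute terms T_C = 277.35 K and T_H = 301.75 K, so ΔT = 24.40 K.
COP_Carnot = T_C/ΔT = 277.35/24.40 = 11.37.
η_II = COP_actual/COP_Carnot = 3.298/11.37 = 0.2902.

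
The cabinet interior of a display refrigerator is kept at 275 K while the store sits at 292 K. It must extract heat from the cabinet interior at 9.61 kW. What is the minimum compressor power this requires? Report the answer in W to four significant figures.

594.1 W

The reservoir spacing is ΔT = 292 − 275 = 17.00 K.
COP_Carnot = T_C/ΔT = 275.00/17.00 = 16.18.
Ẇ_min = Q̇/COP_Carnot = 9.610/16.18 = 0.5941 kW = 594.1 W.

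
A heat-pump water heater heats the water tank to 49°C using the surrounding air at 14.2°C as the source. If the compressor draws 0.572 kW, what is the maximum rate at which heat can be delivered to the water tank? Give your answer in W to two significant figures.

In absolute terms T_C = 287.35 K and T_H = 322.15 K, so ΔT = 34.80 K.
COP_Carnot = T_H/ΔT = 322.15/34.80 = 9.257.
Q̇_max = COP_Carnot × Ẇ = 9.257 × 0.5720 kW = 5.295 kW = 5295 W.

5300 W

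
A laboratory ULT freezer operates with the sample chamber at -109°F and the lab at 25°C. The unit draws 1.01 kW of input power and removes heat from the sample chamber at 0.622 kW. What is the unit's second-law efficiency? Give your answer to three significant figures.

COP_actual = Q̇_C/Ẇ = 0.6220/1.010 = 0.6158.
In absolute terms T_C = 194.82 K and T_H = 298.15 K, so ΔT = 103.3 K.
COP_Carnot = T_C/ΔT = 194.82/103.3 = 1.885.
η_II = COP_actual/COP_Carnot = 0.6158/1.885 = 0.3267.

0.327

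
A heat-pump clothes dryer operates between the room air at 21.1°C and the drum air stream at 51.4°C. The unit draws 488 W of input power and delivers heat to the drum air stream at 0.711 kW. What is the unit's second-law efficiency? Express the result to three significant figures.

Converting, Q̇_H = 0.7110 kW = 711.0 W, so COP_actual = Q̇_H/Ẇ = 711.0/488.0 = 1.457.
In absolute terms T_C = 294.25 K and T_H = 324.55 K, so ΔT = 30.30 K.
COP_Carnot = T_H/ΔT = 324.55/30.30 = 10.71.
η_II = COP_actual/COP_Carnot = 1.457/10.71 = 0.1360.

0.136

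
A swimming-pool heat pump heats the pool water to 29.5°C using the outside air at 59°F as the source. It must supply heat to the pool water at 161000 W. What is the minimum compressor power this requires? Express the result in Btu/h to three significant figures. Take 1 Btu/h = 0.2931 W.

In absolute terms T_C = 288.15 K and T_H = 302.65 K, so ΔT = 14.50 K.
COP_Carnot = T_H/ΔT = 302.65/14.50 = 20.87.
Ẇ_min = Q̇/COP_Carnot = 161000/20.87 = 7714 W = 26320 Btu/h.

26300 Btu/h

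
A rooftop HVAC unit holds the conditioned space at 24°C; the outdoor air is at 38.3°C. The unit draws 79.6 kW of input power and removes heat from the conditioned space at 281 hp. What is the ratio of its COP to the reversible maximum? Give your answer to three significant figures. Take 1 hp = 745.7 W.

Converting, Q̇_C = 281.0 hp = 209.5 kW, so COP_actual = Q̇_C/Ẇ = 209.5/79.60 = 2.632.
In absolute terms T_C = 297.15 K and T_H = 311.45 K, so ΔT = 14.30 K.
COP_Carnot = T_C/ΔT = 297.15/14.30 = 20.78.
η_II = COP_actual/COP_Carnot = 2.632/20.78 = 0.1267.

0.127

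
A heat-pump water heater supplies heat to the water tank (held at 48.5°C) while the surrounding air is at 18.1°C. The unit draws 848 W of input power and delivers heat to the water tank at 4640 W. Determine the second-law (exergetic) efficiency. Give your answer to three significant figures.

COP_actual = Q̇_H/Ẇ = 4640/848.0 = 5.472.
In absolute terms T_C = 291.25 K and T_H = 321.65 K, so ΔT = 30.40 K.
COP_Carnot = T_H/ΔT = 321.65/30.40 = 10.58.
η_II = COP_actual/COP_Carnot = 5.472/10.58 = 0.5171.

0.517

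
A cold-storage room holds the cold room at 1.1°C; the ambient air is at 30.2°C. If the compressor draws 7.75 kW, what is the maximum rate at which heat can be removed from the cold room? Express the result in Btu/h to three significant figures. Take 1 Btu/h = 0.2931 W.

In absolute terms T_C = 274.25 K and T_H = 303.35 K, so ΔT = 29.10 K.
COP_Carnot = T_C/ΔT = 274.25/29.10 = 9.424.
Q̇_max = COP_Carnot × Ẇ = 9.424 × 7.750 kW = 73.04 kW = 249200 Btu/h.

249000 Btu/h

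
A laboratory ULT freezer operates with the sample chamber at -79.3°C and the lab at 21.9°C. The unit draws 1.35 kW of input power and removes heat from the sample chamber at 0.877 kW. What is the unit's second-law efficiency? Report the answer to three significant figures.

0.339

COP_actual = Q̇_C/Ẇ = 0.8770/1.350 = 0.6496.
In absolute terms T_C = 193.85 K and T_H = 295.05 K, so ΔT = 101.2 K.
COP_Carnot = T_C/ΔT = 193.85/101.2 = 1.916.
η_II = COP_actual/COP_Carnot = 0.6496/1.916 = 0.3391.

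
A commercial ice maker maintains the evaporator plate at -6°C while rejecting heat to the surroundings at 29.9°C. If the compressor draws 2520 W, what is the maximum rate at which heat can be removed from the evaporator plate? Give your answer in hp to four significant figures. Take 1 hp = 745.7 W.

25.15 hp

In absolute terms T_C = 267.15 K and T_H = 303.05 K, so ΔT = 35.90 K.
COP_Carnot = T_C/ΔT = 267.15/35.90 = 7.442.
Q̇_max = COP_Carnot × Ẇ = 7.442 × 2520 W = 18750 W = 25.15 hp.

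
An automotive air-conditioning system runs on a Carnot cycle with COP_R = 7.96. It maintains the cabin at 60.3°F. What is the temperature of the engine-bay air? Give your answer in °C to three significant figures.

COP_R = T_C/(T_H − T_C) gives T_H − T_C = T_C/COP.
With T_C = 288.87 K, T_H = 288.87 × (1 + 1/7.96) = 325.16 K.
Converting, 325.16 K = 52.01°C.

52.0 °C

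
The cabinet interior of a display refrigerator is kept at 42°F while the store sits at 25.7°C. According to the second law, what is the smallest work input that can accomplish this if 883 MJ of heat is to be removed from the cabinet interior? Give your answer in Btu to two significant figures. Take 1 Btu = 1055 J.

60000 Btu

In absolute terms T_C = 278.71 K and T_H = 298.85 K, so ΔT = 20.14 K.
The reversible limit is COP_R = T_C/ΔT = 13.84, so W_min = Q_C/COP = Q_C·ΔT/T_C.
W_min = 883.0 × 20.14/278.71 = 63.82 MJ = 60490 Btu.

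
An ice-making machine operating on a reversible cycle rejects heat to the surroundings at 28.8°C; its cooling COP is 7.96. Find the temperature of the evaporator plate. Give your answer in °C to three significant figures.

-4.90 °C

For a Carnot refrigerator COP_R = T_C/(T_H − T_C), so T_C = COP·T_H/(1 + COP).
With T_H = 301.95 K, T_C = 7.96 × 301.95/8.960 = 268.25 K.
Converting, 268.25 K = -4.90°C.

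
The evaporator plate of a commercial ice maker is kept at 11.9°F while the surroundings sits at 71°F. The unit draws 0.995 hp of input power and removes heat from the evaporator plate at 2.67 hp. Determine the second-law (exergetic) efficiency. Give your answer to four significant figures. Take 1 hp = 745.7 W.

0.3363

COP_actual = Q̇_C/Ẇ = 2.670/0.9950 = 2.683.
In absolute terms T_C = 261.98 K and T_H = 294.82 K, so ΔT = 32.83 K.
COP_Carnot = T_C/ΔT = 261.98/32.83 = 7.979.
η_II = COP_actual/COP_Carnot = 2.683/7.979 = 0.3363.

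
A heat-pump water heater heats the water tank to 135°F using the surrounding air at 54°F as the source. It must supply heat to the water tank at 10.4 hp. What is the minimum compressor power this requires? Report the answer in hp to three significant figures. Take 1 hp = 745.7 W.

In absolute terms T_C = 285.37 K and T_H = 330.37 K, so ΔT = 45.00 K.
COP_Carnot = T_H/ΔT = 330.37/45.00 = 7.342.
Ẇ_min = Q̇/COP_Carnot = 10.40/7.342 = 1.417 hp.

1.42 hp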